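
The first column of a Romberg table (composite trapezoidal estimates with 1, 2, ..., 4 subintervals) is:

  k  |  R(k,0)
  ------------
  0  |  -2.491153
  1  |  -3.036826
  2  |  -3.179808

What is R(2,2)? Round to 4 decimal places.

Richardson extrapolation on the trapezoidal column (denominator 4−1=3):
R(1,1) = (4·(-3.036826) − (-2.491153)) / 3 = -3.218717
R(2,1) = -3.179808 + (-3.179808 − (-3.036826))/3 = -3.227469
R(2,2) = (16·(-3.227469) − (-3.218717)) / 15 = -3.228052

-3.2281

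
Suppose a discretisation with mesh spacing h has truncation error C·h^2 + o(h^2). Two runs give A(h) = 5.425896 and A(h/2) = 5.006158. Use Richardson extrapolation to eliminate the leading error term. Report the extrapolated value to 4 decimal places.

4.8662

Extrapolated value = (4·A(h/2) − A(h)) / (4 − 1)
= (4·5.006158 − 5.425896) / 3
= 14.598736 / 3 = 4.866245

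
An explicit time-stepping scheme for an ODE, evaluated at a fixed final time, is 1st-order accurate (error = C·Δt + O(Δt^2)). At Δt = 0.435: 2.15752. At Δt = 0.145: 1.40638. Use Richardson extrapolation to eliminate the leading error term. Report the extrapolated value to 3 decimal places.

The leading error scales as Δt; refining by a factor of 3 reduces it by 3^1 = 3.
Extrapolated value = (3·A(Δt/3) − A(Δt)) / (3 − 1)
= (3·1.40638 − 2.15752) / 2
= 2.06162 / 2 = 1.03081

1.031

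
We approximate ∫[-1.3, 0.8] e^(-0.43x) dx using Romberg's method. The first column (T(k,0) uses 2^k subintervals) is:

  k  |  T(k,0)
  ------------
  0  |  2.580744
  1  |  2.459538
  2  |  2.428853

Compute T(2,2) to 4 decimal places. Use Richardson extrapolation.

T(1,1) = (4·2.459538 − 2.580744) / 3 = 2.419136
T(2,1) = (4·2.428853 − 2.459538) / 3 = 2.418625
T(2,2) = (16·2.418625 − 2.419136) / 15 = 2.418591
(Column j=1 coincides with Simpson's rule on the same nodes.)

2.4186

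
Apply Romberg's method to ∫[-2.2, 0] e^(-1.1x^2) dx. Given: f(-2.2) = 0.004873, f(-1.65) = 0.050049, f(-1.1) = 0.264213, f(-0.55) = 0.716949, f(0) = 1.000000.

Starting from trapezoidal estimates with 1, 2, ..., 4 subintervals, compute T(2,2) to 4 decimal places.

T(0,0) (trapezoid, 1 panel, h=2.2000): 1.105360
T(1,0) (trapezoid, 2 panels, h=1.1000): 0.843314
T(2,0) (trapezoid, 4 panels, h=0.5500): 0.843506
T(1,1) = 0.843314 + (0.843314 − 1.105360)/3 = 0.755965
T(2,1) = 0.843506 + (0.843506 − 0.843314)/3 = 0.843570
T(2,2) = 0.843570 + (0.843570 − 0.755965)/15 = 0.849410

0.8494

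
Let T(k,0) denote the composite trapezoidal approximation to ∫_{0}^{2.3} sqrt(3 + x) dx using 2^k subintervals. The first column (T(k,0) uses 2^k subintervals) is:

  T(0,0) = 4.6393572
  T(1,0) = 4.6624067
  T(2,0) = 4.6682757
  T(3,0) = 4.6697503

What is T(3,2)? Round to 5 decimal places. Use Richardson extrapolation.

4.67024

Richardson extrapolation on the trapezoidal column (denominator 4−1=3):
T(2,1) = 4.6682757 + (4.6682757 − 4.6624067)/3 = 4.6702320
T(3,1) = 4.6697503 + (4.6697503 − 4.6682757)/3 = 4.6702418
T(3,2) = (16·4.6702418 − 4.6702320) / 15 = 4.6702425
(Column j=1 coincides with Simpson's rule on the same nodes.)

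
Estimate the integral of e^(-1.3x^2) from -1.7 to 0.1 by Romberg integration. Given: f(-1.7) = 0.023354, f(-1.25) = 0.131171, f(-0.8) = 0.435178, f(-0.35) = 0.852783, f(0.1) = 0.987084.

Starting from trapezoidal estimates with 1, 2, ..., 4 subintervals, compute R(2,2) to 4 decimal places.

R(0,0) (trapezoid, 1 panel, h=1.8000): 0.909394
R(1,0) (trapezoid, 2 panels, h=0.9000): 0.846357
R(2,0) (trapezoid, 4 panels, h=0.4500): 0.865958
R(1,1) = 0.846357 + (0.846357 − 0.909394)/3 = 0.825345
R(2,1) = 0.865958 + (0.865958 − 0.846357)/3 = 0.872492
R(2,2) = 0.872492 + (0.872492 − 0.825345)/15 = 0.875635

0.8756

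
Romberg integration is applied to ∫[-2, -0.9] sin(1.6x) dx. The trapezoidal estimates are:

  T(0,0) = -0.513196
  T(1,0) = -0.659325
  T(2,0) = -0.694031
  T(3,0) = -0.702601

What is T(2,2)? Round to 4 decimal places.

-0.7054

Richardson extrapolation on the trapezoidal column (denominator 4−1=3):
T(1,1) = -0.659325 + (-0.659325 − (-0.513196))/3 = -0.708035
T(2,1) = -0.694031 + (-0.694031 − (-0.659325))/3 = -0.705600
T(2,2) = (16·(-0.705600) − (-0.708035)) / 15 = -0.705438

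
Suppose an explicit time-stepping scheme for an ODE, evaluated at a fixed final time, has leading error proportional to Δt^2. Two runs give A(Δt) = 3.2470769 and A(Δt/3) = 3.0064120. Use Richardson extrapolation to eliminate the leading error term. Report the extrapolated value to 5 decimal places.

The leading error scales as Δt^2; refining by a factor of 3 reduces it by 3^2 = 9.
Extrapolated value = (9·A(Δt/3) − A(Δt)) / (9 − 1)
= (9·3.0064120 − 3.2470769) / 8
= 23.8106311 / 8 = 2.9763289

2.97633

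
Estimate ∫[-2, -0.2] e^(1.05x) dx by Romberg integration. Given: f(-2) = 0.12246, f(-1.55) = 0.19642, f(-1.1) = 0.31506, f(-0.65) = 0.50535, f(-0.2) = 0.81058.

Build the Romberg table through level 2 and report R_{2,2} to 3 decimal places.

R_{0,0} (trapezoid, 1 panel, h=1.8000): 0.83974
R_{1,0} (trapezoid, 2 panels, h=0.9000): 0.70342
R_{2,0} (trapezoid, 4 panels, h=0.4500): 0.66751
R_{1,1} = 0.70342 + (0.70342 − 0.83974)/3 = 0.65798
R_{2,1} = 0.66751 + (0.66751 − 0.70342)/3 = 0.65554
R_{2,2} = 0.65554 + (0.65554 − 0.65798)/15 = 0.65538

0.655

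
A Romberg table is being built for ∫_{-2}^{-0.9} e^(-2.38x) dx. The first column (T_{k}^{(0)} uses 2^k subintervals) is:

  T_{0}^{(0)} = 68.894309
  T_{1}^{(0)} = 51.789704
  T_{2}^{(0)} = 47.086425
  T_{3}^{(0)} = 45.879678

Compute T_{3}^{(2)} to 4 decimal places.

45.4747

Richardson extrapolation on the trapezoidal column (denominator 4−1=3):
T_{2}^{(1)} = 47.086425 + (47.086425 − 51.789704)/3 = 45.518665
T_{3}^{(1)} = 45.879678 + (45.879678 − 47.086425)/3 = 45.477429
T_{3}^{(2)} = (16·45.477429 − 45.518665) / 15 = 45.474680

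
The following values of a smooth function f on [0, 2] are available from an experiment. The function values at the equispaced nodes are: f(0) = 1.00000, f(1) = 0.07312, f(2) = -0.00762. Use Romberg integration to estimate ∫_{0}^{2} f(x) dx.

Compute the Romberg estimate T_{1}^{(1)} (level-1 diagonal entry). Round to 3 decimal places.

0.428

T_{0}^{(0)} (trapezoid, 1 panel, h=2.0000): 0.99238
T_{1}^{(0)} (trapezoid, 2 panels, h=1.0000): 0.56931
T_{1}^{(1)} = 0.56931 + (0.56931 − 0.99238)/3 = 0.42829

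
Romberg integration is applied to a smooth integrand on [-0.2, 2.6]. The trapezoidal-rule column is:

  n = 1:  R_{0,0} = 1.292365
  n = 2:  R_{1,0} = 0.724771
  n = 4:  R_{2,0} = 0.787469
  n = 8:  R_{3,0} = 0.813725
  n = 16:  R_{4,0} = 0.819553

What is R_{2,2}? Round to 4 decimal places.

0.8266

Richardson extrapolation on the trapezoidal column (denominator 4−1=3):
R_{1,1} = (4·0.724771 − 1.292365) / 3 = 0.535573
R_{2,1} = (4·0.787469 − 0.724771) / 3 = 0.808368
R_{2,2} = 0.808368 + (0.808368 − 0.535573)/15 = 0.826554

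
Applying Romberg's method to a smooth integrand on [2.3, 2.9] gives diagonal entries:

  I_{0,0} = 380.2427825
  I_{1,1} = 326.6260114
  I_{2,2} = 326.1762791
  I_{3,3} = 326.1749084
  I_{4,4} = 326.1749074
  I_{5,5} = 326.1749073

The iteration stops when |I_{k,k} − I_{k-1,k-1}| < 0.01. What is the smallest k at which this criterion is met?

|I_{1,1} − I_{0,0}| = 53.6167711 ≥ 0.01
|I_{2,2} − I_{1,1}| = 0.4497323 ≥ 0.01
|I_{3,3} − I_{2,2}| = 0.0013707 < 0.01

k = 3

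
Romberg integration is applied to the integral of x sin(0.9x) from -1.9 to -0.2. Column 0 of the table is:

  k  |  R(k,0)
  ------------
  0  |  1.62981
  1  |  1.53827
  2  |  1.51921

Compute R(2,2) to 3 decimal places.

Richardson extrapolation on the trapezoidal column (denominator 4−1=3):
R(1,1) = (4·1.53827 − 1.62981) / 3 = 1.50776
R(2,1) = (4·1.51921 − 1.53827) / 3 = 1.51286
R(2,2) = 1.51286 + (1.51286 − 1.50776)/15 = 1.51320

1.513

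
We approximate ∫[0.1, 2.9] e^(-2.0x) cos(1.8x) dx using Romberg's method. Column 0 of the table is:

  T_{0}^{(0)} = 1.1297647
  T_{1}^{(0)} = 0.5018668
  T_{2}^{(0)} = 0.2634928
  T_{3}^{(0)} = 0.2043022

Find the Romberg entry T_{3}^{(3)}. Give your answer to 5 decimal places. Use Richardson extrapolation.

T_{1}^{(1)} = 0.5018668 + (0.5018668 − 1.1297647)/3 = 0.2925675
T_{2}^{(1)} = (4·0.2634928 − 0.5018668) / 3 = 0.1840348
T_{3}^{(1)} = 0.2043022 + (0.2043022 − 0.2634928)/3 = 0.1845720
T_{2}^{(2)} = 0.1840348 + (0.1840348 − 0.2925675)/15 = 0.1767993
T_{3}^{(2)} = 0.1845720 + (0.1845720 − 0.1840348)/15 = 0.1846078
T_{3}^{(3)} = (64·0.1846078 − 0.1767993) / 63 = 0.1847317
(Column j=1 coincides with Simpson's rule on the same nodes.)

0.18473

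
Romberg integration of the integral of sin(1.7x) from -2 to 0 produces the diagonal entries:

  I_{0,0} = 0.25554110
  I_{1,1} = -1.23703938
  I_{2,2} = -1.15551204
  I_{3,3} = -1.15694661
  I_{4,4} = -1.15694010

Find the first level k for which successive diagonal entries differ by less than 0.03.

k = 3

|I_{1,1} − I_{0,0}| = 1.49258048 ≥ 0.03
|I_{2,2} − I_{1,1}| = 0.08152734 ≥ 0.03
|I_{3,3} − I_{2,2}| = 0.00143457 < 0.03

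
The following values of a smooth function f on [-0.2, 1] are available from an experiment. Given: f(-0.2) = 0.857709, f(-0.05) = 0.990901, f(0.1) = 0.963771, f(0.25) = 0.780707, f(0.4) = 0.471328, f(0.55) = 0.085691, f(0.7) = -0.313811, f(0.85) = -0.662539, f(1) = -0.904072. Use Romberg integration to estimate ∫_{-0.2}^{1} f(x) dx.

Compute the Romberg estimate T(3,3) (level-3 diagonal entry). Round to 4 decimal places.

0.3487

T(0,0) (trapezoid, 1 panel, h=1.2000): -0.027818
T(1,0) (trapezoid, 2 panels, h=0.6000): 0.268888
T(2,0) (trapezoid, 4 panels, h=0.3000): 0.329432
T(3,0) (trapezoid, 8 panels, h=0.1500): 0.343930
T(1,1) = 0.268888 + (0.268888 − (-0.027818))/3 = 0.367790
T(2,1) = 0.329432 + (0.329432 − 0.268888)/3 = 0.349613
T(3,1) = 0.343930 + (0.343930 − 0.329432)/3 = 0.348763
T(2,2) = 0.349613 + (0.349613 − 0.367790)/15 = 0.348401
T(3,2) = 0.348763 + (0.348763 − 0.349613)/15 = 0.348706
T(3,3) = 0.348706 + (0.348706 − 0.348401)/63 = 0.348711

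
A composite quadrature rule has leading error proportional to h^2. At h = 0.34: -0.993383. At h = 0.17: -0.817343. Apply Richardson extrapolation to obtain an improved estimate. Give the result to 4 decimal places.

The leading error scales as h^2; refining by a factor of 2 reduces it by 2^2 = 4.
Extrapolated value = (4·A(h/2) − A(h)) / (4 − 1)
= (4·(-0.817343) − (-0.993383)) / 3
= -2.275989 / 3 = -0.758663

-0.7587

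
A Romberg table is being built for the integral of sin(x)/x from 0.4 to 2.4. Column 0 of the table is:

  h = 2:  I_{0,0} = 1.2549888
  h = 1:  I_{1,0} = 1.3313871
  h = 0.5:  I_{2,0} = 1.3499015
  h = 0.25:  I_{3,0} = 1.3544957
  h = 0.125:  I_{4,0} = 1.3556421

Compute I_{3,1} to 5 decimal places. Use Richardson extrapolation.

Richardson extrapolation on the trapezoidal column (denominator 4−1=3):
I_{3,1} = (4·1.3544957 − 1.3499015) / 3 = 1.3560271

1.35603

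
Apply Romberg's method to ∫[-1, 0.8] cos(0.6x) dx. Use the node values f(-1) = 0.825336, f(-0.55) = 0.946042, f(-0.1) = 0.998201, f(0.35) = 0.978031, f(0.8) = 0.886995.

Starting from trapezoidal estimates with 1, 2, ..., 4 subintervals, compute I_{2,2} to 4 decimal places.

I_{0,0} (trapezoid, 1 panel, h=1.8000): 1.541098
I_{1,0} (trapezoid, 2 panels, h=0.9000): 1.668930
I_{2,0} (trapezoid, 4 panels, h=0.4500): 1.700298
I_{1,1} = 1.668930 + (1.668930 − 1.541098)/3 = 1.711541
I_{2,1} = 1.700298 + (1.700298 − 1.668930)/3 = 1.710754
I_{2,2} = 1.710754 + (1.710754 − 1.711541)/15 = 1.710702

1.7107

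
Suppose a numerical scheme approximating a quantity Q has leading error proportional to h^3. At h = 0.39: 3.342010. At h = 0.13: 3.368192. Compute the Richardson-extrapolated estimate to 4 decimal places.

3.3692

The leading error scales as h^3; refining by a factor of 3 reduces it by 3^3 = 27.
Extrapolated value = (27·A(h/3) − A(h)) / (27 − 1)
= (27·3.368192 − 3.342010) / 26
= 87.599174 / 26 = 3.369199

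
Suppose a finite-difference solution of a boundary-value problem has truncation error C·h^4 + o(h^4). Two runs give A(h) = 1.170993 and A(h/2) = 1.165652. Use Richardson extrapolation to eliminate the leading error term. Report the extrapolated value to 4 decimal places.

1.1653

The leading error scales as h^4; refining by a factor of 2 reduces it by 2^4 = 16.
Extrapolated value = (16·A(h/2) − A(h)) / (16 − 1)
= (16·1.165652 − 1.170993) / 15
= 17.479439 / 15 = 1.165296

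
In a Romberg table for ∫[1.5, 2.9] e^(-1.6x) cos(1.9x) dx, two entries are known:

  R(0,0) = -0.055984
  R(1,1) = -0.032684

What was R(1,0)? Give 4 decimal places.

-0.0385

From R(1,1) = (4·R(1,0) − R(0,0))/3, solve for R(1,0):
4·R(1,0) = 3·(-0.032684) + (-0.055984) = -0.154036
R(1,0) = -0.038509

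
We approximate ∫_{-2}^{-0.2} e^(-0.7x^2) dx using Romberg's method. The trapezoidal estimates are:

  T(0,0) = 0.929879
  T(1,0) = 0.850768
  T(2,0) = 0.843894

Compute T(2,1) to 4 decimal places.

0.8416

Richardson extrapolation on the trapezoidal column (denominator 4−1=3):
T(2,1) = 0.843894 + (0.843894 − 0.850768)/3 = 0.841603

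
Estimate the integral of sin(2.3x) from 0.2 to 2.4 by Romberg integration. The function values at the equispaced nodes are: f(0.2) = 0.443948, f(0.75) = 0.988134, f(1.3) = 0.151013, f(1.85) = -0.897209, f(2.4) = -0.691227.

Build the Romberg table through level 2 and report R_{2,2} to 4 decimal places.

0.0731

R_{0,0} (trapezoid, 1 panel, h=2.2000): -0.272007
R_{1,0} (trapezoid, 2 panels, h=1.1000): 0.030111
R_{2,0} (trapezoid, 4 panels, h=0.5500): 0.065064
R_{1,1} = 0.030111 + (0.030111 − (-0.272007))/3 = 0.130817
R_{2,1} = 0.065064 + (0.065064 − 0.030111)/3 = 0.076715
R_{2,2} = 0.076715 + (0.076715 − 0.130817)/15 = 0.073108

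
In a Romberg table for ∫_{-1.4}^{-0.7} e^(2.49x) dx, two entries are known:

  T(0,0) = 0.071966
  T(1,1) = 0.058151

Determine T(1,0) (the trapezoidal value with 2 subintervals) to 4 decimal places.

0.0616

From T(1,1) = (4·T(1,0) − T(0,0))/3, solve for T(1,0):
4·T(1,0) = 3·0.058151 + 0.071966 = 0.246419
T(1,0) = 0.061605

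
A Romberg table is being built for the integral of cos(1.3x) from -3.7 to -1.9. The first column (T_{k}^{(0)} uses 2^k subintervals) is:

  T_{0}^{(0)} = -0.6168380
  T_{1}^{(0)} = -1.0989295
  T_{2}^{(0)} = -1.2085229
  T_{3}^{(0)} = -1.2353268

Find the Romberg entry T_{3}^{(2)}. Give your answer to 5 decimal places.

T_{2}^{(1)} = (4·(-1.2085229) − (-1.0989295)) / 3 = -1.2450540
T_{3}^{(1)} = -1.2353268 + (-1.2353268 − (-1.2085229))/3 = -1.2442614
T_{3}^{(2)} = (16·(-1.2442614) − (-1.2450540)) / 15 = -1.2442086

-1.24421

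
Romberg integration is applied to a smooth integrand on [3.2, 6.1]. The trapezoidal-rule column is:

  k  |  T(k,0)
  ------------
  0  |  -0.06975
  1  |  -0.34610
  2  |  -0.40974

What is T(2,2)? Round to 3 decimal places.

-0.430

Richardson extrapolation on the trapezoidal column (denominator 4−1=3):
T(1,1) = -0.34610 + (-0.34610 − (-0.06975))/3 = -0.43822
T(2,1) = (4·(-0.40974) − (-0.34610)) / 3 = -0.43095
T(2,2) = -0.43095 + (-0.43095 − (-0.43822))/15 = -0.43047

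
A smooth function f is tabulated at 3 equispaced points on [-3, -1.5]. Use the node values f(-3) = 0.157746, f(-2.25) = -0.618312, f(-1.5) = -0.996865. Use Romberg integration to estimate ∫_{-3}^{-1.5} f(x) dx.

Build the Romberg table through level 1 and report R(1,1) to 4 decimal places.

R(0,0) (trapezoid, 1 panel, h=1.5000): -0.629339
R(1,0) (trapezoid, 2 panels, h=0.7500): -0.778404
R(1,1) = -0.778404 + (-0.778404 − (-0.629339))/3 = -0.828092

-0.8281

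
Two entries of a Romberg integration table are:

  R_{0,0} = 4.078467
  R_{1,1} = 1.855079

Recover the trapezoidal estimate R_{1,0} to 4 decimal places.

2.4109

From R_{1,1} = (4·R_{1,0} − R_{0,0})/3, solve for R_{1,0}:
4·R_{1,0} = 3·1.855079 + 4.078467 = 9.643704
R_{1,0} = 2.410926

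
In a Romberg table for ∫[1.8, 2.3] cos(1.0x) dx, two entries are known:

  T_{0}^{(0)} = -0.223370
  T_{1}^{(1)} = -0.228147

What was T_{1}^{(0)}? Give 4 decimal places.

From T_{1}^{(1)} = (4·T_{1}^{(0)} − T_{0}^{(0)})/3, solve for T_{1}^{(0)}:
4·T_{1}^{(0)} = 3·(-0.228147) + (-0.223370) = -0.907811
T_{1}^{(0)} = -0.226953

-0.2270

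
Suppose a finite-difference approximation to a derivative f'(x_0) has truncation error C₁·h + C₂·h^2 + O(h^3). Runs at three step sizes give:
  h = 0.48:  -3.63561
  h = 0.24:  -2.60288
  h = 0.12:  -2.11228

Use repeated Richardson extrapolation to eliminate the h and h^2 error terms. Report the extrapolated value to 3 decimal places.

First eliminate the h term (factor 2^1 = 2):
  B₁ = (2·(-2.60288) − (-3.63561))/1 = -1.57015
  B₂ = (2·(-2.11228) − (-2.60288))/1 = -1.62168
Then eliminate the h^2 term (factor 2^2 = 4):
  (4·(-1.62168) − (-1.57015))/3 = -1.63886

-1.639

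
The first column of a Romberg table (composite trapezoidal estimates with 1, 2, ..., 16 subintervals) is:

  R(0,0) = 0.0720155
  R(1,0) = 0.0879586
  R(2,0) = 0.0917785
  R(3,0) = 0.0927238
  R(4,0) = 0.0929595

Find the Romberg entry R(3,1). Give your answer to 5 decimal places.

Richardson extrapolation on the trapezoidal column (denominator 4−1=3):
R(3,1) = 0.0927238 + (0.0927238 − 0.0917785)/3 = 0.0930389
(Column j=1 coincides with Simpson's rule on the same nodes.)

0.09304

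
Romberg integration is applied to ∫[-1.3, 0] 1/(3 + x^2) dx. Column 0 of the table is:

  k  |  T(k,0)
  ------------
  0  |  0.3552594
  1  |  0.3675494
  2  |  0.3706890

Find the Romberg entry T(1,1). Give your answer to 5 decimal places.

Richardson extrapolation on the trapezoidal column (denominator 4−1=3):
T(1,1) = (4·0.3675494 − 0.3552594) / 3 = 0.3716461
(Column j=1 coincides with Simpson's rule on the same nodes.)

0.37165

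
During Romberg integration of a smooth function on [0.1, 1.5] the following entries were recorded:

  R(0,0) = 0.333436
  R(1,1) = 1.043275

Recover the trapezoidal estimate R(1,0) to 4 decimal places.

From R(1,1) = (4·R(1,0) − R(0,0))/3, solve for R(1,0):
4·R(1,0) = 3·1.043275 + 0.333436 = 3.463261
R(1,0) = 0.865815

0.8658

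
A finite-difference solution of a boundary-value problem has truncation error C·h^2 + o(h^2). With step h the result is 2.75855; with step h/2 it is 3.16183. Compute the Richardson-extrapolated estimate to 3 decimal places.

Extrapolated value = (4·A(h/2) − A(h)) / (4 − 1)
= (4·3.16183 − 2.75855) / 3
= 9.88877 / 3 = 3.29626

3.296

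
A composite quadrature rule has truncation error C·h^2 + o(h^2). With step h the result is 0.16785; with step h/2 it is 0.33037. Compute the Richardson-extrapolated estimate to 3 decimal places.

0.385

The leading error scales as h^2; refining by a factor of 2 reduces it by 2^2 = 4.
Extrapolated value = (4·A(h/2) − A(h)) / (4 − 1)
= (4·0.33037 − 0.16785) / 3
= 1.15363 / 3 = 0.38454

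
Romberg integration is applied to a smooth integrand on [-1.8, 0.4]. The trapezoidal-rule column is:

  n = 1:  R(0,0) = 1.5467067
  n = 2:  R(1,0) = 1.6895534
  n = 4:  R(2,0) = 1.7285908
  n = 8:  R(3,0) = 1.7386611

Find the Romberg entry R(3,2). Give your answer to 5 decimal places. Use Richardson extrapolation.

1.74205

Richardson extrapolation on the trapezoidal column (denominator 4−1=3):
R(2,1) = 1.7285908 + (1.7285908 − 1.6895534)/3 = 1.7416033
R(3,1) = 1.7386611 + (1.7386611 − 1.7285908)/3 = 1.7420179
R(3,2) = 1.7420179 + (1.7420179 − 1.7416033)/15 = 1.7420455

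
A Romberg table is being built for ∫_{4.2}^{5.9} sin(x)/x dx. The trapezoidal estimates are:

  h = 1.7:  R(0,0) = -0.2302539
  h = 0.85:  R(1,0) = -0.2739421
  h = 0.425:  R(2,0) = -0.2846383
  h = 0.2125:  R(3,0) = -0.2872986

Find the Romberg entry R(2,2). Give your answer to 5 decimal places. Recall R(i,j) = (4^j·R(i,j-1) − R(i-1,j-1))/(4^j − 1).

-0.28818

Richardson extrapolation on the trapezoidal column (denominator 4−1=3):
R(1,1) = (4·(-0.2739421) − (-0.2302539)) / 3 = -0.2885048
R(2,1) = (4·(-0.2846383) − (-0.2739421)) / 3 = -0.2882037
R(2,2) = (16·(-0.2882037) − (-0.2885048)) / 15 = -0.2881836
(Column j=1 coincides with Simpson's rule on the same nodes.)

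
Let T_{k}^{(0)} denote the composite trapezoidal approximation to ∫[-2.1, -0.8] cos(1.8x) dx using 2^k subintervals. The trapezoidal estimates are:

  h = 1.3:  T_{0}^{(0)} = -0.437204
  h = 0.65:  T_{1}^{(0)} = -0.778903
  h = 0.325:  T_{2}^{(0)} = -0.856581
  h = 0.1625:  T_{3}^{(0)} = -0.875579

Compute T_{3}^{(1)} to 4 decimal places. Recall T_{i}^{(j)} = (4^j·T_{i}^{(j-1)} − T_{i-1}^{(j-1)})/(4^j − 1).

-0.8819

Richardson extrapolation on the trapezoidal column (denominator 4−1=3):
T_{3}^{(1)} = -0.875579 + (-0.875579 − (-0.856581))/3 = -0.881912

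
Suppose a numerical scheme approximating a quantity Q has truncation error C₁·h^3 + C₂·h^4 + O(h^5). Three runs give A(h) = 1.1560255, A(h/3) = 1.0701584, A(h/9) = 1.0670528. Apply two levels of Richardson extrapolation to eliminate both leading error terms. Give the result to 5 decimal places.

First eliminate the h^3 term (factor 3^3 = 27):
  B₁ = (27·1.0701584 − 1.1560255)/26 = 1.0668558
  B₂ = (27·1.0670528 − 1.0701584)/26 = 1.0669334
Then eliminate the h^4 term (factor 3^4 = 81):
  (81·1.0669334 − 1.0668558)/80 = 1.0669344

1.06693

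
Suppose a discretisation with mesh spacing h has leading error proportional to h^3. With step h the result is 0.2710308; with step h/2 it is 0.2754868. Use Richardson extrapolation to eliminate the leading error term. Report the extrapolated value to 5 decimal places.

0.27612

The leading error scales as h^3; refining by a factor of 2 reduces it by 2^3 = 8.
Extrapolated value = (8·A(h/2) − A(h)) / (8 − 1)
= (8·0.2754868 − 0.2710308) / 7
= 1.9328636 / 7 = 0.2761234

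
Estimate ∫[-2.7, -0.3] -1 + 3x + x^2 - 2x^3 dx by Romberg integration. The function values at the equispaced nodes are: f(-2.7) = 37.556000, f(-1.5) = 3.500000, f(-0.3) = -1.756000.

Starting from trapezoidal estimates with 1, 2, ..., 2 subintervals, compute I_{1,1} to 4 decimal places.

19.9200

I_{0,0} (trapezoid, 1 panel, h=2.4000): 42.960000
I_{1,0} (trapezoid, 2 panels, h=1.2000): 25.680000
I_{1,1} = 25.680000 + (25.680000 − 42.960000)/3 = 19.920000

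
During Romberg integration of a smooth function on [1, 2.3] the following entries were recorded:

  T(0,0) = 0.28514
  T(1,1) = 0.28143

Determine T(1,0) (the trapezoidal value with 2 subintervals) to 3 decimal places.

0.282

From T(1,1) = (4·T(1,0) − T(0,0))/3, solve for T(1,0):
4·T(1,0) = 3·0.28143 + 0.28514 = 1.12943
T(1,0) = 0.28236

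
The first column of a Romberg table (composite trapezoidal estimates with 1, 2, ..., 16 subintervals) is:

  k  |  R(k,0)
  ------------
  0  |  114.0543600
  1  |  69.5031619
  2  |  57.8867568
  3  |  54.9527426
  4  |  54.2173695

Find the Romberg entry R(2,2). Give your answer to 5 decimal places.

R(1,1) = (4·69.5031619 − 114.0543600) / 3 = 54.6527625
R(2,1) = 57.8867568 + (57.8867568 − 69.5031619)/3 = 54.0146218
R(2,2) = (16·54.0146218 − 54.6527625) / 15 = 53.9720791

53.97208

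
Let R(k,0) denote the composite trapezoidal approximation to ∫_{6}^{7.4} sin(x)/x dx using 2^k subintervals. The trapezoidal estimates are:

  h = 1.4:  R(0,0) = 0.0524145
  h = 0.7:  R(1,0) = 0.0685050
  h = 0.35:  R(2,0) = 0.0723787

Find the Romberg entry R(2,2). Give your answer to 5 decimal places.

0.07366

Richardson extrapolation on the trapezoidal column (denominator 4−1=3):
R(1,1) = 0.0685050 + (0.0685050 − 0.0524145)/3 = 0.0738685
R(2,1) = (4·0.0723787 − 0.0685050) / 3 = 0.0736699
R(2,2) = (16·0.0736699 − 0.0738685) / 15 = 0.0736567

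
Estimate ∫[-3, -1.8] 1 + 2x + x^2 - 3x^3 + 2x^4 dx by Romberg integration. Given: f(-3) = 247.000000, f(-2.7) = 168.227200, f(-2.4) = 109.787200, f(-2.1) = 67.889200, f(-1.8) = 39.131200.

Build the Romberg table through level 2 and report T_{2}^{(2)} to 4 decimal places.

T_{0}^{(0)} (trapezoid, 1 panel, h=1.2000): 171.678720
T_{1}^{(0)} (trapezoid, 2 panels, h=0.6000): 151.711680
T_{2}^{(0)} (trapezoid, 4 panels, h=0.3000): 146.690760
T_{1}^{(1)} = 151.711680 + (151.711680 − 171.678720)/3 = 145.056000
T_{2}^{(1)} = 146.690760 + (146.690760 − 151.711680)/3 = 145.017120
T_{2}^{(2)} = 145.017120 + (145.017120 − 145.056000)/15 = 145.014528

145.0145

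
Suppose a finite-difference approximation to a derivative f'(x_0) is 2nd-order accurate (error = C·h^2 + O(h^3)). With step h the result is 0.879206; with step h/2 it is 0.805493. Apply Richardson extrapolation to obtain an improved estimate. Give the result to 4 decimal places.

0.7809

The leading error scales as h^2; refining by a factor of 2 reduces it by 2^2 = 4.
Extrapolated value = (4·A(h/2) − A(h)) / (4 − 1)
= (4·0.805493 − 0.879206) / 3
= 2.342766 / 3 = 0.780922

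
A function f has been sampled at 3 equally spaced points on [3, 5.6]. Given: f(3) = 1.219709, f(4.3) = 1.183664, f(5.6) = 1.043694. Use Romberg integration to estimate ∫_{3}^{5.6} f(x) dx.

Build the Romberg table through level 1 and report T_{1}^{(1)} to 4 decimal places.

T_{0}^{(0)} (trapezoid, 1 panel, h=2.6000): 2.942424
T_{1}^{(0)} (trapezoid, 2 panels, h=1.3000): 3.009975
T_{1}^{(1)} = 3.009975 + (3.009975 − 2.942424)/3 = 3.032492

3.0325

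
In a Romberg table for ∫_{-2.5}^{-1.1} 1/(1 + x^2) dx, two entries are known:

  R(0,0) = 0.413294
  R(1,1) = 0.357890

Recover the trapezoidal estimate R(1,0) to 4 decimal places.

From R(1,1) = (4·R(1,0) − R(0,0))/3, solve for R(1,0):
4·R(1,0) = 3·0.357890 + 0.413294 = 1.486964
R(1,0) = 0.371741

0.3717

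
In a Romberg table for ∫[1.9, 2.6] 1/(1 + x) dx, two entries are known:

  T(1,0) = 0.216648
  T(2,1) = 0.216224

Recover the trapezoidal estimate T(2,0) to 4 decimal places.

0.2163

From T(2,1) = (4·T(2,0) − T(1,0))/3, solve for T(2,0):
4·T(2,0) = 3·0.216224 + 0.216648 = 0.865320
T(2,0) = 0.216330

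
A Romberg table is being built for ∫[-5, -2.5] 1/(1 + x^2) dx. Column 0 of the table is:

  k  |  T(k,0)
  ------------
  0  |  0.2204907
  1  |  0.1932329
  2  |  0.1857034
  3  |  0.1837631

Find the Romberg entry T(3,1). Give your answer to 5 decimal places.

T(3,1) = 0.1837631 + (0.1837631 − 0.1857034)/3 = 0.1831163

0.18312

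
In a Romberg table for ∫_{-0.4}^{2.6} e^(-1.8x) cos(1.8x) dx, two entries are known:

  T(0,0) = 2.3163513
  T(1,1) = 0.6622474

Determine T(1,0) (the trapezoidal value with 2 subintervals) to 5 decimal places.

From T(1,1) = (4·T(1,0) − T(0,0))/3, solve for T(1,0):
4·T(1,0) = 3·0.6622474 + 2.3163513 = 4.3030935
T(1,0) = 1.0757734

1.07577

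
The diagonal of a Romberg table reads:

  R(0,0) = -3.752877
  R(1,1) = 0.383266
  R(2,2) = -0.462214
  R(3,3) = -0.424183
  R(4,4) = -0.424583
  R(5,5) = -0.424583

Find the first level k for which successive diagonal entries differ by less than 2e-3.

|R(1,1) − R(0,0)| = 4.136143 ≥ 2e-3
|R(2,2) − R(1,1)| = 0.845480 ≥ 2e-3
|R(3,3) − R(2,2)| = 0.038031 ≥ 2e-3
|R(4,4) − R(3,3)| = 0.000400 < 2e-3

k = 4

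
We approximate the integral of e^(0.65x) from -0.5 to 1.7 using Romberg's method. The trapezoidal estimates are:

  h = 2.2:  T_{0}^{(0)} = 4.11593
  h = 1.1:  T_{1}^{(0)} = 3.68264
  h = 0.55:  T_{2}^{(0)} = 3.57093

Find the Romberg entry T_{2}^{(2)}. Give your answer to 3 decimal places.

Richardson extrapolation on the trapezoidal column (denominator 4−1=3):
T_{1}^{(1)} = (4·3.68264 − 4.11593) / 3 = 3.53821
T_{2}^{(1)} = (4·3.57093 − 3.68264) / 3 = 3.53369
T_{2}^{(2)} = (16·3.53369 − 3.53821) / 15 = 3.53339

3.533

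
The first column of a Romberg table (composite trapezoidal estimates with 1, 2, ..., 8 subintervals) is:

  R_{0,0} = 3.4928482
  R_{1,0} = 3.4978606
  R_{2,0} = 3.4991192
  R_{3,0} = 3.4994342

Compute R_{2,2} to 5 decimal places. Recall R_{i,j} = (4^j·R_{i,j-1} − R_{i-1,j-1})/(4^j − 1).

3.49954

R_{1,1} = (4·3.4978606 − 3.4928482) / 3 = 3.4995314
R_{2,1} = (4·3.4991192 − 3.4978606) / 3 = 3.4995387
R_{2,2} = 3.4995387 + (3.4995387 − 3.4995314)/15 = 3.4995392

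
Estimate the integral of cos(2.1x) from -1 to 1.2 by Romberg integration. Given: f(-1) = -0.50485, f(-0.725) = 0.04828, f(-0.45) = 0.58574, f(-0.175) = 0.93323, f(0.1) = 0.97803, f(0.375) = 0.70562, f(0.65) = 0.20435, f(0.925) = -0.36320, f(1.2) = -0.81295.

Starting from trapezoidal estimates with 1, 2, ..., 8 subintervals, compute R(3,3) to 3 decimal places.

0.688

R(0,0) (trapezoid, 1 panel, h=2.2000): -1.44958
R(1,0) (trapezoid, 2 panels, h=1.1000): 0.35104
R(2,0) (trapezoid, 4 panels, h=0.5500): 0.61007
R(3,0) (trapezoid, 8 panels, h=0.2750): 0.66912
R(1,1) = 0.35104 + (0.35104 − (-1.44958))/3 = 0.95125
R(2,1) = 0.61007 + (0.61007 − 0.35104)/3 = 0.69641
R(3,1) = 0.66912 + (0.66912 − 0.61007)/3 = 0.68880
R(2,2) = 0.69641 + (0.69641 − 0.95125)/15 = 0.67942
R(3,2) = 0.68880 + (0.68880 − 0.69641)/15 = 0.68829
R(3,3) = 0.68829 + (0.68829 − 0.67942)/63 = 0.68843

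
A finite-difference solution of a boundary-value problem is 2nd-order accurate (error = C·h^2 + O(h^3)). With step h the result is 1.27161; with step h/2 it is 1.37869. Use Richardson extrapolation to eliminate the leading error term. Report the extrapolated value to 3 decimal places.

The leading error scales as h^2; refining by a factor of 2 reduces it by 2^2 = 4.
Extrapolated value = (4·A(h/2) − A(h)) / (4 − 1)
= (4·1.37869 − 1.27161) / 3
= 4.24315 / 3 = 1.41438

1.414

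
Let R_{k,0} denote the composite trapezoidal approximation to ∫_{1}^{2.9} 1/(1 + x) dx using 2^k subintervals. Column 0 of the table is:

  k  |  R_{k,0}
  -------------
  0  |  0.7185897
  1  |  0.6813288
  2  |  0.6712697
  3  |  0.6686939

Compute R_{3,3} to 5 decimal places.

R_{1,1} = 0.6813288 + (0.6813288 − 0.7185897)/3 = 0.6689085
R_{2,1} = 0.6712697 + (0.6712697 − 0.6813288)/3 = 0.6679167
R_{3,1} = 0.6686939 + (0.6686939 − 0.6712697)/3 = 0.6678353
R_{2,2} = 0.6679167 + (0.6679167 − 0.6689085)/15 = 0.6678506
R_{3,2} = (16·0.6678353 − 0.6679167) / 15 = 0.6678299
R_{3,3} = 0.6678299 + (0.6678299 − 0.6678506)/63 = 0.6678296

0.66783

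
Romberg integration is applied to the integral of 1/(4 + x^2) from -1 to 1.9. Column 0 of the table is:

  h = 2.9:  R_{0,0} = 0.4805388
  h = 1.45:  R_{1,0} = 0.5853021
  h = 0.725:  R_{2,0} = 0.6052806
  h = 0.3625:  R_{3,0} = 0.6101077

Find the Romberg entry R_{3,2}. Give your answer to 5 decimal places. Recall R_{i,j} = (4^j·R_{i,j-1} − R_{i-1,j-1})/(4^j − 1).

0.61170

Richardson extrapolation on the trapezoidal column (denominator 4−1=3):
R_{2,1} = (4·0.6052806 − 0.5853021) / 3 = 0.6119401
R_{3,1} = 0.6101077 + (0.6101077 − 0.6052806)/3 = 0.6117167
R_{3,2} = (16·0.6117167 − 0.6119401) / 15 = 0.6117018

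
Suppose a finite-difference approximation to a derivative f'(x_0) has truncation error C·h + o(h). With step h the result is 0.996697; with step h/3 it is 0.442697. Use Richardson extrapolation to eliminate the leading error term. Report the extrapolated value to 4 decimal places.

Extrapolated value = (3·A(h/3) − A(h)) / (3 − 1)
= (3·0.442697 − 0.996697) / 2
= 0.331394 / 2 = 0.165697

0.1657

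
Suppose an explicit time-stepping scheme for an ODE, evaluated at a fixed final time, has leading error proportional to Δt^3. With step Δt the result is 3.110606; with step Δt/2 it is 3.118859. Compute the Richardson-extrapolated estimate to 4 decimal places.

The leading error scales as Δt^3; refining by a factor of 2 reduces it by 2^3 = 8.
Extrapolated value = (8·A(Δt/2) − A(Δt)) / (8 − 1)
= (8·3.118859 − 3.110606) / 7
= 21.840266 / 7 = 3.120038

3.1200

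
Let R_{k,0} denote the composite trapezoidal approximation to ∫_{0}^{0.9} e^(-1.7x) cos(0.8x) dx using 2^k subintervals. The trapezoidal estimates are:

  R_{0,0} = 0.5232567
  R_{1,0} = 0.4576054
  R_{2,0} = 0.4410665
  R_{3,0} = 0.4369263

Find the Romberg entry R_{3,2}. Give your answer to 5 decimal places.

0.43555

R_{2,1} = (4·0.4410665 − 0.4576054) / 3 = 0.4355535
R_{3,1} = (4·0.4369263 − 0.4410665) / 3 = 0.4355462
R_{3,2} = 0.4355462 + (0.4355462 − 0.4355535)/15 = 0.4355457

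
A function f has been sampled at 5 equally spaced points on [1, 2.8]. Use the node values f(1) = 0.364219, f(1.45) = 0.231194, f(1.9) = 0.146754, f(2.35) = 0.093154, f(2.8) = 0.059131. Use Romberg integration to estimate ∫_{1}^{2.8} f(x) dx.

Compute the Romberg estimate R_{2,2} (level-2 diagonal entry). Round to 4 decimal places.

R_{0,0} (trapezoid, 1 panel, h=1.8000): 0.381015
R_{1,0} (trapezoid, 2 panels, h=0.9000): 0.322586
R_{2,0} (trapezoid, 4 panels, h=0.4500): 0.307250
R_{1,1} = 0.322586 + (0.322586 − 0.381015)/3 = 0.303110
R_{2,1} = 0.307250 + (0.307250 − 0.322586)/3 = 0.302138
R_{2,2} = 0.302138 + (0.302138 − 0.303110)/15 = 0.302073

0.3021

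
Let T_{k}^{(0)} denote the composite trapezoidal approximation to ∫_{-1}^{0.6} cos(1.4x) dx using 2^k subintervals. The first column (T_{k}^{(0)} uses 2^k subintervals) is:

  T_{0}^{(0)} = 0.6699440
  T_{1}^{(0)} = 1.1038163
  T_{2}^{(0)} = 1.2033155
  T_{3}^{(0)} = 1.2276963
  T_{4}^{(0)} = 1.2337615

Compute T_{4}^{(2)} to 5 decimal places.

1.23578

Richardson extrapolation on the trapezoidal column (denominator 4−1=3):
T_{3}^{(1)} = 1.2276963 + (1.2276963 − 1.2033155)/3 = 1.2358232
T_{4}^{(1)} = 1.2337615 + (1.2337615 − 1.2276963)/3 = 1.2357832
T_{4}^{(2)} = (16·1.2357832 − 1.2358232) / 15 = 1.2357805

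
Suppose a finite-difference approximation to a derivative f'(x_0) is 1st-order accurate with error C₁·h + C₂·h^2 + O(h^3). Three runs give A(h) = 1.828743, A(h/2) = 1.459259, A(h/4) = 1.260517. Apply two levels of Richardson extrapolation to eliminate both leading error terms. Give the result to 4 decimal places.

First eliminate the h term (factor 2^1 = 2):
  B₁ = (2·1.459259 − 1.828743)/1 = 1.089775
  B₂ = (2·1.260517 − 1.459259)/1 = 1.061775
Then eliminate the h^2 term (factor 2^2 = 4):
  (4·1.061775 − 1.089775)/3 = 1.052442

1.0524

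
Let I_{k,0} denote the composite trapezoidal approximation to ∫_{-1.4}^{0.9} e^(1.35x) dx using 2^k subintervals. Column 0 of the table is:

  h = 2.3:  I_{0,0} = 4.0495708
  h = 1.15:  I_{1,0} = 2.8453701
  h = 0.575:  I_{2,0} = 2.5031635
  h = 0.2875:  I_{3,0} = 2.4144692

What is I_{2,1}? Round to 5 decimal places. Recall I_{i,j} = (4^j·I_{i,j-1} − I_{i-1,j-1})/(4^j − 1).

2.38909

Richardson extrapolation on the trapezoidal column (denominator 4−1=3):
I_{2,1} = 2.5031635 + (2.5031635 − 2.8453701)/3 = 2.3890946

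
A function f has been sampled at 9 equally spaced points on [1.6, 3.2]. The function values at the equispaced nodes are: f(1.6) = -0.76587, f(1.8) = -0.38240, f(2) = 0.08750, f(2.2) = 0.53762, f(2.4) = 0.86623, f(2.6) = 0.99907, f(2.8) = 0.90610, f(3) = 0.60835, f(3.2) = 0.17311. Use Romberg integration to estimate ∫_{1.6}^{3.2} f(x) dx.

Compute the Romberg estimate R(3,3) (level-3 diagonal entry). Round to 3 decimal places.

R(0,0) (trapezoid, 1 panel, h=1.6000): -0.47421
R(1,0) (trapezoid, 2 panels, h=0.8000): 0.45588
R(2,0) (trapezoid, 4 panels, h=0.4000): 0.62538
R(3,0) (trapezoid, 8 panels, h=0.2000): 0.66522
R(1,1) = 0.45588 + (0.45588 − (-0.47421))/3 = 0.76591
R(2,1) = 0.62538 + (0.62538 − 0.45588)/3 = 0.68188
R(3,1) = 0.66522 + (0.66522 − 0.62538)/3 = 0.67850
R(2,2) = 0.68188 + (0.68188 − 0.76591)/15 = 0.67628
R(3,2) = 0.67850 + (0.67850 − 0.68188)/15 = 0.67827
R(3,3) = 0.67827 + (0.67827 − 0.67628)/63 = 0.67830

0.678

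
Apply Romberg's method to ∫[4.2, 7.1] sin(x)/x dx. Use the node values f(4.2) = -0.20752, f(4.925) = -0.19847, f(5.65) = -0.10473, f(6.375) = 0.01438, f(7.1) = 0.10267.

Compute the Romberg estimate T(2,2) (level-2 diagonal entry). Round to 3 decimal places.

T(0,0) (trapezoid, 1 panel, h=2.9000): -0.15203
T(1,0) (trapezoid, 2 panels, h=1.4500): -0.22787
T(2,0) (trapezoid, 4 panels, h=0.7250): -0.24740
T(1,1) = -0.22787 + (-0.22787 − (-0.15203))/3 = -0.25315
T(2,1) = -0.24740 + (-0.24740 − (-0.22787))/3 = -0.25391
T(2,2) = -0.25391 + (-0.25391 − (-0.25315))/15 = -0.25396

-0.254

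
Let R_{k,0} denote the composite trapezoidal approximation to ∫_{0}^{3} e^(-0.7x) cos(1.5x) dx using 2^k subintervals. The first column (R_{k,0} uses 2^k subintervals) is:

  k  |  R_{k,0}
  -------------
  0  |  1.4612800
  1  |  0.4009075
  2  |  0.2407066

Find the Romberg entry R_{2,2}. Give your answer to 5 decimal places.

0.19663

Richardson extrapolation on the trapezoidal column (denominator 4−1=3):
R_{1,1} = (4·0.4009075 − 1.4612800) / 3 = 0.0474500
R_{2,1} = (4·0.2407066 − 0.4009075) / 3 = 0.1873063
R_{2,2} = 0.1873063 + (0.1873063 − 0.0474500)/15 = 0.1966301
(Column j=1 coincides with Simpson's rule on the same nodes.)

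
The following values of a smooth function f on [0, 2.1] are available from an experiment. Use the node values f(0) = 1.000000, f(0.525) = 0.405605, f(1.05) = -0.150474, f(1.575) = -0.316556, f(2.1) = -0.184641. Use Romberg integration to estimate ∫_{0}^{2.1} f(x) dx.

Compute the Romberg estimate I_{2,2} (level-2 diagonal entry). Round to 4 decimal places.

0.1575

I_{0,0} (trapezoid, 1 panel, h=2.1000): 0.856127
I_{1,0} (trapezoid, 2 panels, h=1.0500): 0.270066
I_{2,0} (trapezoid, 4 panels, h=0.5250): 0.181784
I_{1,1} = 0.270066 + (0.270066 − 0.856127)/3 = 0.074712
I_{2,1} = 0.181784 + (0.181784 − 0.270066)/3 = 0.152357
I_{2,2} = 0.152357 + (0.152357 − 0.074712)/15 = 0.157533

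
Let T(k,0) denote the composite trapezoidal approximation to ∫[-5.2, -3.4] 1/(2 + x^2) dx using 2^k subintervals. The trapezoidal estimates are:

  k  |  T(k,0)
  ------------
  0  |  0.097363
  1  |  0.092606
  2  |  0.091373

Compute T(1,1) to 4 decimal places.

0.0910

T(1,1) = 0.092606 + (0.092606 − 0.097363)/3 = 0.091020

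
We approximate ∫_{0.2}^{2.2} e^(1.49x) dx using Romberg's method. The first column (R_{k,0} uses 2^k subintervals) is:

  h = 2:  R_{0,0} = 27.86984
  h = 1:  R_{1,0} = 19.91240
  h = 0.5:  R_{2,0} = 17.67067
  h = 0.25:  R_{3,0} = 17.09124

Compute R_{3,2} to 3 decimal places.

16.896

R_{2,1} = 17.67067 + (17.67067 − 19.91240)/3 = 16.92343
R_{3,1} = 17.09124 + (17.09124 − 17.67067)/3 = 16.89810
R_{3,2} = 16.89810 + (16.89810 − 16.92343)/15 = 16.89641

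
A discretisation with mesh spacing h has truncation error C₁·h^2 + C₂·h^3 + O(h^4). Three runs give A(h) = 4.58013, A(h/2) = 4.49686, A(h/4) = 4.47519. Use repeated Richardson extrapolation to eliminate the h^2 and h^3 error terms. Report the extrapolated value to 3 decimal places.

4.468

First eliminate the h^2 term (factor 2^2 = 4):
  B₁ = (4·4.49686 − 4.58013)/3 = 4.46910
  B₂ = (4·4.47519 − 4.49686)/3 = 4.46797
Then eliminate the h^3 term (factor 2^3 = 8):
  (8·4.46797 − 4.46910)/7 = 4.46781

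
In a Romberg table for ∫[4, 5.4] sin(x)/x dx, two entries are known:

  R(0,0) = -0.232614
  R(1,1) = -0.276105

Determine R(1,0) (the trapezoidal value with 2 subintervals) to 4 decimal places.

From R(1,1) = (4·R(1,0) − R(0,0))/3, solve for R(1,0):
4·R(1,0) = 3·(-0.276105) + (-0.232614) = -1.060929
R(1,0) = -0.265232

-0.2652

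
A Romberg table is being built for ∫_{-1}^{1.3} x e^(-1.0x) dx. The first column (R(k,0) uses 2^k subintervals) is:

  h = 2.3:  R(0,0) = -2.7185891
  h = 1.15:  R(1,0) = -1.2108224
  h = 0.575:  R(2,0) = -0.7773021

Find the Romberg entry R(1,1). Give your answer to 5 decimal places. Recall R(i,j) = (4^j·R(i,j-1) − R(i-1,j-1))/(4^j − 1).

R(1,1) = (4·(-1.2108224) − (-2.7185891)) / 3 = -0.7082335

-0.70823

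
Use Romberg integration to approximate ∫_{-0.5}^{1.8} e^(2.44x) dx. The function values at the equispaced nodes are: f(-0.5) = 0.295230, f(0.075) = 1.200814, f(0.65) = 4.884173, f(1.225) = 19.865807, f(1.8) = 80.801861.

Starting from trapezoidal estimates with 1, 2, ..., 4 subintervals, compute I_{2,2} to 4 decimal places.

33.2330

I_{0,0} (trapezoid, 1 panel, h=2.3000): 93.261655
I_{1,0} (trapezoid, 2 panels, h=1.1500): 52.247626
I_{2,0} (trapezoid, 4 panels, h=0.5750): 38.237120
I_{1,1} = 52.247626 + (52.247626 − 93.261655)/3 = 38.576283
I_{2,1} = 38.237120 + (38.237120 − 52.247626)/3 = 33.566951
I_{2,2} = 33.566951 + (33.566951 − 38.576283)/15 = 33.232996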